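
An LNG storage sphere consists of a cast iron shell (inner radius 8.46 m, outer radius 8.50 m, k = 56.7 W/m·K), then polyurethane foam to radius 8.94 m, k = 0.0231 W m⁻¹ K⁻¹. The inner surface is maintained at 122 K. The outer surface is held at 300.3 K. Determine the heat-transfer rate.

Q = 8.94 kW

Series thermal resistances, inner to outer:
  R_cast iron = (1/8.46 − 1/8.50)/(4πk) = 5.563×10^-4/(4π·56.7) = 7.807×10^-7 K/W
  R_polyurethane foam = (1/8.50 − 1/8.94)/(4πk) = 0.005790/(4π·0.0231) = 0.01995 K/W
ΣR = 7.807×10^-7 + 0.01995 = 0.01995 K/W
Q = ΔT/ΣR = (122 K − 300.3 K)/0.01995 = -8940 W
(Negative Q ⇒ heat flows inward; heat gain = 8940 W.)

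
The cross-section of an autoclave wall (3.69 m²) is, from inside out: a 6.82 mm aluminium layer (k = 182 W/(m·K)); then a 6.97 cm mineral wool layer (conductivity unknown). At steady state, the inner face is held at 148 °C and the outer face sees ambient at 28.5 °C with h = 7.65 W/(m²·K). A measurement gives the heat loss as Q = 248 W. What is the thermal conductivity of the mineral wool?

ΣR = ΔT/Q = |148 − 28.5|/248 = 0.4819 K/W
Known resistances:
  R_aluminium = L/(kA) = 0.00682/(182·3.69) = 1.016×10^-5 K/W
  R_conv,out = 1/(hA) = 1/(7.65·3.69) = 0.03543 K/W
R_mineral wool = ΣR − ΣR_known = 0.4819 − 0.03544 = 0.4465 K/W
L/(kA) = 0.4465 ⇒ k = 0.0697/(0.4465·3.69) = 0.0423 W/m·K

k = 0.0423 W/m·K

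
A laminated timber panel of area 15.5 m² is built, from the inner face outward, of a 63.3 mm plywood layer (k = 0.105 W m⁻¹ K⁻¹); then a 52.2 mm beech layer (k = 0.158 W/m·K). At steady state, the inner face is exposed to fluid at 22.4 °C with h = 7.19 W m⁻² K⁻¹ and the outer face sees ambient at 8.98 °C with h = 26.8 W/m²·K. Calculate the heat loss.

Resistance network (inner→outer):
  R_conv,in = 1/(hA) = 1/(7.19·15.5) = 0.008973 K/W
  R_plywood = L/(kA) = 0.0633/(0.105·15.5) = 0.03889 K/W
  R_beech = L/(kA) = 0.0522/(0.158·15.5) = 0.02131 K/W
  R_conv,out = 1/(hA) = 1/(26.8·15.5) = 0.002407 K/W
ΣR = 0.008973 + 0.03889 + 0.02131 + 0.002407 = 0.07158 K/W
Q = ΔT/ΣR = (22.4 °C − 8.98 °C)/0.07158 = 187 W

Q = 187 W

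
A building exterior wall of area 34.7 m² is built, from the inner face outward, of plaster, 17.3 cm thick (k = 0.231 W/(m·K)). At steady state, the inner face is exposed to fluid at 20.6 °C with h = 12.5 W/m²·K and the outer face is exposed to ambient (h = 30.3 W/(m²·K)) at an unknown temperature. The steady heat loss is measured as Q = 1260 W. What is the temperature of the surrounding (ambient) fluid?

Series resistances:
  R_conv,in = 1/(hA) = 1/(12.5·34.7) = 0.002305 K/W
  R_plaster = L/(kA) = 0.173/(0.231·34.7) = 0.02158 K/W
  R_conv,out = 1/(hA) = 1/(30.3·34.7) = 9.511×10^-4 K/W
ΣR = 0.02484 K/W
ΔT = Q·ΣR = 1260 × 0.02484 = 31.30 K
Heat flows outward, so T_out = T_in − ΔT = 20.6 − 31.30 = -10.7 °C

T_out = -10.7 °C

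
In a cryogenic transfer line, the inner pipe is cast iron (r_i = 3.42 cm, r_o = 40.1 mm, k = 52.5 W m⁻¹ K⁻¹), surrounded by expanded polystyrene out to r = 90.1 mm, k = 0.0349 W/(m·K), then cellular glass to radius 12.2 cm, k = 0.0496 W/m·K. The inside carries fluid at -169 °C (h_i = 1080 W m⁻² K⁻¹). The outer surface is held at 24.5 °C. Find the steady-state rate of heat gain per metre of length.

Treat each layer as a resistance in series:
  R'_conv,in = 1/(2πr h) = 1/(2π·0.0342·1080) = 0.004309 m·K/W
  R'_cast iron = ln(0.0401/0.0342)/(2πk) = 0.1592/(2π·52.5) = 4.825×10^-4 m·K/W
  R'_expanded polystyrene = ln(0.0901/0.0401)/(2πk) = 0.8095/(2π·0.0349) = 3.692 m·K/W
  R'_cellular glass = ln(0.122/0.0901)/(2πk) = 0.3031/(2π·0.0496) = 0.9726 m·K/W
ΣR = 0.004309 + 4.825×10^-4 + 3.692 + 0.9726 = 4.669 m·K/W
Q' = ΔT/ΣR = (-169 °C − 24.5 °C)/4.669 = -41.4 W/m
(Negative Q' ⇒ heat flows inward; heat gain = 41.4 W/m.)

Q' = 41.4 W/m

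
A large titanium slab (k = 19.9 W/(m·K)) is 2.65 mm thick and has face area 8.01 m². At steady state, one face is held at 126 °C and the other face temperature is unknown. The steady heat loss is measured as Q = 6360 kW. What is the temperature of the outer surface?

Sum the resistances:
  R_titanium = L/(kA) = 0.00265/(19.9·8.01) = 1.662×10^-5 K/W
ΣR = 1.662×10^-5 K/W
ΔT = Q·ΣR = 6.36×10^6 × 1.662×10^-5 = 105.7 K
Heat flows outward, so T_out = T_in − ΔT = 126 − 105.7 = 20.3 °C

T_out = 20.3 °C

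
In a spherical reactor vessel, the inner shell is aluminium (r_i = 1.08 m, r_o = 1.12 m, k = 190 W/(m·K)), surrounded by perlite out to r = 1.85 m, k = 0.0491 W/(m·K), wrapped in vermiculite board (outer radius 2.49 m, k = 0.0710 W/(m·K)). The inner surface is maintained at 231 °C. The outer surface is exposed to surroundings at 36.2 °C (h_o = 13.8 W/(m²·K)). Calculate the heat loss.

Q = 268 W

Resistance network (inner→outer):
  R_aluminium = (1/1.08 − 1/1.12)/(4πk) = 0.03307/(4π·190) = 1.385×10^-5 K/W
  R_perlite = (1/1.12 − 1/1.85)/(4πk) = 0.3523/(4π·0.0491) = 0.5710 K/W
  R_vermiculite board = (1/1.85 − 1/2.49)/(4πk) = 0.1389/(4π·0.0710) = 0.1557 K/W
  R_conv,out = 1/(4πr²h) = 1/(4π·2.49²·13.8) = 9.301×10^-4 K/W
ΣR = 1.385×10^-5 + 0.5710 + 0.1557 + 9.301×10^-4 = 0.7276 K/W
Q = ΔT/ΣR = (231 °C − 36.2 °C)/0.7276 = 268 W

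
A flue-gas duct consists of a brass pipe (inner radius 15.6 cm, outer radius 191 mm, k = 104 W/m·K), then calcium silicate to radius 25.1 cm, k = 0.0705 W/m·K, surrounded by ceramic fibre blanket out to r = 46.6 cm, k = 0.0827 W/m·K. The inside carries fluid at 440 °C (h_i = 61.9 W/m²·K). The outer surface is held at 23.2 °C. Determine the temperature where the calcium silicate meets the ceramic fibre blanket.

Series thermal resistances, inner to outer:
  R'_conv,in = 1/(2πr h) = 1/(2π·0.156·61.9) = 0.01648 m·K/W
  R'_brass = ln(0.191/0.156)/(2πk) = 0.2024/(2π·104) = 3.098×10^-4 m·K/W
  R'_calcium silicate = ln(0.251/0.191)/(2πk) = 0.2732/(2π·0.0705) = 0.6167 m·K/W
  R'_ceramic fibre blanket = ln(0.466/0.251)/(2πk) = 0.6187/(2π·0.0827) = 1.191 m·K/W
ΣR = 0.01648 + 3.098×10^-4 + 0.6167 + 1.191 = 1.824 m·K/W
Q' = ΔT/ΣR = (440 °C − 23.2 °C)/1.824 = 228.5 W/m
From the inner boundary to the calcium silicate/ceramic fibre blanket interface, ΣR_partial = 0.6335 m·K/W.
T_interface = T_in − Q'·ΣR_partial = 440 °C − (228.5)(0.6335) = 295 °C

T = 295 °C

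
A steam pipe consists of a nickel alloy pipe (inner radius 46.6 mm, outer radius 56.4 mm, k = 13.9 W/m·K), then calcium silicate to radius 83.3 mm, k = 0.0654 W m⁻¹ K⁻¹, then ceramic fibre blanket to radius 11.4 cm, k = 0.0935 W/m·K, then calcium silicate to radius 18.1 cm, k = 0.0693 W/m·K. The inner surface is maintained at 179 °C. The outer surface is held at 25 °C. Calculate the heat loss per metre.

Resistance network (inner→outer):
  R'_nickel alloy = ln(0.0564/0.0466)/(2πk) = 0.1909/(2π·13.9) = 0.002185 m·K/W
  R'_calcium silicate = ln(0.0833/0.0564)/(2πk) = 0.3900/(2π·0.0654) = 0.9490 m·K/W
  R'_ceramic fibre blanket = ln(0.114/0.0833)/(2πk) = 0.3137/(2π·0.0935) = 0.5341 m·K/W
  R'_calcium silicate = ln(0.181/0.114)/(2πk) = 0.4623/(2π·0.0693) = 1.062 m·K/W
ΣR = 0.002185 + 0.9490 + 0.5341 + 1.062 = 2.547 m·K/W
Q' = ΔT/ΣR = (179 °C − 25 °C)/2.547 = 60.5 W/m

Q' = 60.5 W/m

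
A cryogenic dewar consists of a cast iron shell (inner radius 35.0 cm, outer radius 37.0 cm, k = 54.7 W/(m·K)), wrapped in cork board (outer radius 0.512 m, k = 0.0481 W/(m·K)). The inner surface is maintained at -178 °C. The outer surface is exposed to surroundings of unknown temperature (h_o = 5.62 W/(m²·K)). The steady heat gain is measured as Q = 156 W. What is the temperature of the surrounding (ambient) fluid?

Series resistances:
  R_cast iron = (1/0.350 − 1/0.370)/(4πk) = 0.1544/(4π·54.7) = 2.247×10^-4 K/W
  R_cork board = (1/0.370 − 1/0.512)/(4πk) = 0.7496/(4π·0.0481) = 1.240 K/W
  R_conv,out = 1/(4πr²h) = 1/(4π·0.512²·5.62) = 0.05401 K/W
ΣR = 1.294 K/W
ΔT = Q·ΣR = 156 × 1.294 = 201.9 K
Heat flows inward, so T_out = T_in + ΔT = -178 + 201.9 = 23.9 °C

T_out = 23.9 °C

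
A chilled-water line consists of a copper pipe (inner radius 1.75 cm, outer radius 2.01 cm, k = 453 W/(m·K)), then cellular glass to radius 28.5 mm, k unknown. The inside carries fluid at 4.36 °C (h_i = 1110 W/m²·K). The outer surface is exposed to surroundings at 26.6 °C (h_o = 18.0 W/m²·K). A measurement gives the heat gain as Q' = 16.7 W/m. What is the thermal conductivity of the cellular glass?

k = 0.0548 W/m·K

ΣR = ΔT/Q' = |4.36 − 26.6|/16.7 = 1.332 m·K/W
Known resistances:
  R'_conv,in = 1/(2πr h) = 1/(2π·0.0175·1110) = 0.008193 m·K/W
  R'_copper = ln(0.0201/0.0175)/(2πk) = 0.1385/(2π·453) = 4.867×10^-5 m·K/W
  R'_conv,out = 1/(2πr h) = 1/(2π·0.0285·18.0) = 0.3102 m·K/W
R_cellular glass = ΣR − ΣR_known = 1.332 − 0.3184 = 1.014 m·K/W
ln(r₂/r₁)/(2πk) = 1.014 ⇒ k = 0.3492/(2π·1.014) = 0.0548 W/m·K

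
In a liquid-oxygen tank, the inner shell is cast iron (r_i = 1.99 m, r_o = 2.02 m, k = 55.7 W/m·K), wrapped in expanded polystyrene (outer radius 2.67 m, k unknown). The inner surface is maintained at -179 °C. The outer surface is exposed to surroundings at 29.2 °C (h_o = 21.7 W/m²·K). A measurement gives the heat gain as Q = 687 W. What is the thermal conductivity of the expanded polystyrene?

k = 0.0317 W/m·K

ΣR = ΔT/Q = |-179 − 29.2|/687 = 0.3031 K/W
Known resistances:
  R_cast iron = (1/1.99 − 1/2.02)/(4πk) = 0.007463/(4π·55.7) = 1.066×10^-5 K/W
  R_conv,out = 1/(4πr²h) = 1/(4π·2.67²·21.7) = 5.144×10^-4 K/W
R_expanded polystyrene = ΣR − ΣR_known = 0.3031 − 5.251×10^-4 = 0.3026 K/W
(1/r₁−1/r₂)/(4πk) = 0.3026 ⇒ k = 0.1205/(4π·0.3026) = 0.0317 W/m·K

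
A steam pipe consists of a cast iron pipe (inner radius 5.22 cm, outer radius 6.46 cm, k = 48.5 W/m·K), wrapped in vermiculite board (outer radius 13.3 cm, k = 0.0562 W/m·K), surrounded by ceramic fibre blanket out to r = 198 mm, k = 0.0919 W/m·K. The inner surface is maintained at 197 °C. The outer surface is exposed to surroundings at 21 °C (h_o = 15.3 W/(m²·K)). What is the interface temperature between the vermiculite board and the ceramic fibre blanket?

Resistance network (inner→outer):
  R'_cast iron = ln(0.0646/0.0522)/(2πk) = 0.2131/(2π·48.5) = 6.994×10^-4 m·K/W
  R'_vermiculite board = ln(0.133/0.0646)/(2πk) = 0.7221/(2π·0.0562) = 2.045 m·K/W
  R'_ceramic fibre blanket = ln(0.198/0.133)/(2πk) = 0.3979/(2π·0.0919) = 0.6891 m·K/W
  R'_conv,out = 1/(2πr h) = 1/(2π·0.198·15.3) = 0.05254 m·K/W
ΣR = 6.994×10^-4 + 2.045 + 0.6891 + 0.05254 = 2.787 m·K/W
Q' = ΔT/ΣR = (197 °C − 21 °C)/2.787 = 63.15 W/m
From the inner boundary to the vermiculite board/ceramic fibre blanket interface, ΣR_partial = 2.046 m·K/W.
T_interface = T_in − Q'·ΣR_partial = 197 °C − (63.15)(2.046) = 67.8 °C

T = 67.8 °C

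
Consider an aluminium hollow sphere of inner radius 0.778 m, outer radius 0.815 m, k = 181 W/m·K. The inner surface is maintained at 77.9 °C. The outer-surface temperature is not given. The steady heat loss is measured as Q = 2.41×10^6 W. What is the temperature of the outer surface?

T_out = 16.1 °C

Series resistances:
  R_aluminium = (1/0.778 − 1/0.815)/(4πk) = 0.05835/(4π·181) = 2.566×10^-5 K/W
ΣR = 2.566×10^-5 K/W
ΔT = Q·ΣR = 2.41×10^6 × 2.566×10^-5 = 61.84 K
Heat flows outward, so T_out = T_in − ΔT = 77.9 − 61.84 = 16.1 °C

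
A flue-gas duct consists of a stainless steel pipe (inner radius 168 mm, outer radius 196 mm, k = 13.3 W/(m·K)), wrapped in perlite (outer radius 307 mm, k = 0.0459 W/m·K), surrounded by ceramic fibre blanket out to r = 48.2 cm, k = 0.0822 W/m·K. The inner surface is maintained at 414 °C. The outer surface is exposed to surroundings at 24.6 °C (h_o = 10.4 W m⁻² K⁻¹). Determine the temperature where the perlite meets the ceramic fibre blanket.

T = 168 °C

Series thermal resistances, inner to outer:
  R'_stainless steel = ln(0.196/0.168)/(2πk) = 0.1542/(2π·13.3) = 0.001845 m·K/W
  R'_perlite = ln(0.307/0.196)/(2πk) = 0.4487/(2π·0.0459) = 1.556 m·K/W
  R'_ceramic fibre blanket = ln(0.482/0.307)/(2πk) = 0.4511/(2π·0.0822) = 0.8734 m·K/W
  R'_conv,out = 1/(2πr h) = 1/(2π·0.482·10.4) = 0.03175 m·K/W
ΣR = 0.001845 + 1.556 + 0.8734 + 0.03175 = 2.463 m·K/W
Q' = ΔT/ΣR = (414 °C − 24.6 °C)/2.463 = 158.1 W/m
From the inner boundary to the perlite/ceramic fibre blanket interface, ΣR_partial = 1.558 m·K/W.
T_interface = T_in − Q'·ΣR_partial = 414 °C − (158.1)(1.558) = 168 °C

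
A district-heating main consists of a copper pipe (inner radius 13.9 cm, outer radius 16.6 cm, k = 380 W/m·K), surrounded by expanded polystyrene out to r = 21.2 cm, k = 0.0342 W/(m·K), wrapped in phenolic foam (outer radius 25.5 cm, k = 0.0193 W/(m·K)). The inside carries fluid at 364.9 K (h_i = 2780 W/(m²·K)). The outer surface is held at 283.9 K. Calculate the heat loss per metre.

Q' = 30.4 W/m

Resistance network (inner→outer):
  R'_conv,in = 1/(2πr h) = 1/(2π·0.139·2780) = 4.119×10^-4 m·K/W
  R'_copper = ln(0.166/0.139)/(2πk) = 0.1775/(2π·380) = 7.435×10^-5 m·K/W
  R'_expanded polystyrene = ln(0.212/0.166)/(2πk) = 0.2446/(2π·0.0342) = 1.138 m·K/W
  R'_phenolic foam = ln(0.255/0.212)/(2πk) = 0.1847/(2π·0.0193) = 1.523 m·K/W
ΣR = 4.119×10^-4 + 7.435×10^-5 + 1.138 + 1.523 = 2.661 m·K/W
Q' = ΔT/ΣR = (364.9 K − 283.9 K)/2.661 = 30.4 W/m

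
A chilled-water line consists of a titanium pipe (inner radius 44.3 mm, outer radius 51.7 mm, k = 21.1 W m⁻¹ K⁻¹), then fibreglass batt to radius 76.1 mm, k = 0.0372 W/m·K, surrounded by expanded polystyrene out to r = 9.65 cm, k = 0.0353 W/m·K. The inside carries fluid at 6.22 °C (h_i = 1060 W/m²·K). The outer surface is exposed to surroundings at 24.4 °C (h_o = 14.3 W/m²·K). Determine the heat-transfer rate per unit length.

Q' = 6.39 W/m

Resistance network (inner→outer):
  R'_conv,in = 1/(2πr h) = 1/(2π·0.0443·1060) = 0.003389 m·K/W
  R'_titanium = ln(0.0517/0.0443)/(2πk) = 0.1545/(2π·21.1) = 0.001165 m·K/W
  R'_fibreglass batt = ln(0.0761/0.0517)/(2πk) = 0.3866/(2π·0.0372) = 1.654 m·K/W
  R'_expanded polystyrene = ln(0.0965/0.0761)/(2πk) = 0.2375/(2π·0.0353) = 1.071 m·K/W
  R'_conv,out = 1/(2πr h) = 1/(2π·0.0965·14.3) = 0.1153 m·K/W
ΣR = 0.003389 + 0.001165 + 1.654 + 1.071 + 0.1153 = 2.845 m·K/W
Q' = ΔT/ΣR = (6.22 °C − 24.4 °C)/2.845 = -6.39 W/m
(Negative Q' ⇒ heat flows inward; heat gain = 6.39 W/m.)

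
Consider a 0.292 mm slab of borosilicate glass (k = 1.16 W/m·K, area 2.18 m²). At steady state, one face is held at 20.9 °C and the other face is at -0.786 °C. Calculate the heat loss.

Q = kA·ΔT/L = 1.16 × 2.18 × |20.9 °C − -0.786 °C| / 2.92×10^-4 = 1.88×10^5 W

Q = 188 kW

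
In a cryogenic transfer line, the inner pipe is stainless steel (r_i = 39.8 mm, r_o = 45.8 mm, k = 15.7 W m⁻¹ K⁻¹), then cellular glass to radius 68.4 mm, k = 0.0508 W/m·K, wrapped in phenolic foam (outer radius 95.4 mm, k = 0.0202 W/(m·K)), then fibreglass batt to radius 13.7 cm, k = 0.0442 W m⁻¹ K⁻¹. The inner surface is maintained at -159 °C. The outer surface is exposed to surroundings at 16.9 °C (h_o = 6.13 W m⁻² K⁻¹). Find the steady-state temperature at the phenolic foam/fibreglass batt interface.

T = -32.0 °C

Resistance network (inner→outer):
  R'_stainless steel = ln(0.0458/0.0398)/(2πk) = 0.1404/(2π·15.7) = 0.001423 m·K/W
  R'_cellular glass = ln(0.0684/0.0458)/(2πk) = 0.4011/(2π·0.0508) = 1.257 m·K/W
  R'_phenolic foam = ln(0.0954/0.0684)/(2πk) = 0.3327/(2π·0.0202) = 2.621 m·K/W
  R'_fibreglass batt = ln(0.137/0.0954)/(2πk) = 0.3619/(2π·0.0442) = 1.303 m·K/W
  R'_conv,out = 1/(2πr h) = 1/(2π·0.137·6.13) = 0.1895 m·K/W
ΣR = 0.001423 + 1.257 + 2.621 + 1.303 + 0.1895 = 5.372 m·K/W
Q' = ΔT/ΣR = (-159 °C − 16.9 °C)/5.372 = -32.74 W/m
From the inner boundary to the phenolic foam/fibreglass batt interface, ΣR_partial = 3.879 m·K/W.
T_interface = T_in − Q'·ΣR_partial = -159 °C − (-32.74)(3.879) = -32.0 °C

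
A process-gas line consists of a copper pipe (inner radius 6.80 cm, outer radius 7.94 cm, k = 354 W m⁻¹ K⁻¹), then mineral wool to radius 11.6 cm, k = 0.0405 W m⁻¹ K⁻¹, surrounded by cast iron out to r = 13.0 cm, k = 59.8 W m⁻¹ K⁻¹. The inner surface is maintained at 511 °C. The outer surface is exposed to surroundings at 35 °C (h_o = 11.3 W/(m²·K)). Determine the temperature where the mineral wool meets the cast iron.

T = 67.4 °C

Series thermal resistances, inner to outer:
  R'_copper = ln(0.0794/0.0680)/(2πk) = 0.1550/(2π·354) = 6.968×10^-5 m·K/W
  R'_mineral wool = ln(0.116/0.0794)/(2πk) = 0.3791/(2π·0.0405) = 1.490 m·K/W
  R'_cast iron = ln(0.130/0.116)/(2πk) = 0.1139/(2π·59.8) = 3.033×10^-4 m·K/W
  R'_conv,out = 1/(2πr h) = 1/(2π·0.130·11.3) = 0.1083 m·K/W
ΣR = 6.968×10^-5 + 1.490 + 3.033×10^-4 + 0.1083 = 1.599 m·K/W
Q' = ΔT/ΣR = (511 °C − 35 °C)/1.599 = 297.7 W/m
From the inner boundary to the mineral wool/cast iron interface, ΣR_partial = 1.490 m·K/W.
T_interface = T_in − Q'·ΣR_partial = 511 °C − (297.7)(1.490) = 67.4 °C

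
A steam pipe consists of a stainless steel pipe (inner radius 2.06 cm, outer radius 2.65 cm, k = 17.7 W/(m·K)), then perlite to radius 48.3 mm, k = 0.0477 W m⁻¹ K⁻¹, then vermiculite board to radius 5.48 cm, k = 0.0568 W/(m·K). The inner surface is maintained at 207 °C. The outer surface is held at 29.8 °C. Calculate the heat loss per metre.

Q' = 75.1 W/m

Series thermal resistances, inner to outer:
  R'_stainless steel = ln(0.0265/0.0206)/(2πk) = 0.2519/(2π·17.7) = 0.002265 m·K/W
  R'_perlite = ln(0.0483/0.0265)/(2πk) = 0.6003/(2π·0.0477) = 2.003 m·K/W
  R'_vermiculite board = ln(0.0548/0.0483)/(2πk) = 0.1263/(2π·0.0568) = 0.3538 m·K/W
ΣR = 0.002265 + 2.003 + 0.3538 = 2.359 m·K/W
Q' = ΔT/ΣR = (207 °C − 29.8 °C)/2.359 = 75.1 W/m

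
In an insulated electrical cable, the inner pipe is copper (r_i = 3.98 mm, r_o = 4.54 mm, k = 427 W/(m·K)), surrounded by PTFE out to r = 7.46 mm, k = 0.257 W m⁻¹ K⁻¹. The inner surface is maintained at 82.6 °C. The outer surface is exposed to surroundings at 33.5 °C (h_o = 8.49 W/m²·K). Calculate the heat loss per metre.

Series thermal resistances, inner to outer:
  R'_copper = ln(0.00454/0.00398)/(2πk) = 0.1316/(2π·427) = 4.907×10^-5 m·K/W
  R'_PTFE = ln(0.00746/0.00454)/(2πk) = 0.4966/(2π·0.257) = 0.3076 m·K/W
  R'_conv,out = 1/(2πr h) = 1/(2π·0.00746·8.49) = 2.513 m·K/W
ΣR = 4.907×10^-5 + 0.3076 + 2.513 = 2.821 m·K/W
Q' = ΔT/ΣR = (82.6 °C − 33.5 °C)/2.821 = 17.4 W/m

Q' = 17.4 W/m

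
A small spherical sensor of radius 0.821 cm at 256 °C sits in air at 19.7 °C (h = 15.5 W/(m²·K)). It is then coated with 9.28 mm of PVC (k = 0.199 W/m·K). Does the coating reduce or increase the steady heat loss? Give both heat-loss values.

Critical radius for a sphere: r_cr = 2k/h = 0.0257 m = 2.57 cm.
Outer radius after coating: r₂ = 0.00821 + 0.00928 = 0.01749 m.
Since r₁ < r_cr and r₂ ≤ r_cr, the coating moves toward the maximum at r_cr — heat loss rises.
Bare: R = 1/(4πr₁²h) = 76.17 K/W; Q = 236.3/76.17 = 3.10 W.
Coated: R = R_cond + R_conv = 42.63 K/W; Q = 236.3/42.63 = 5.54 W.

increases: 3.10 → 5.54 W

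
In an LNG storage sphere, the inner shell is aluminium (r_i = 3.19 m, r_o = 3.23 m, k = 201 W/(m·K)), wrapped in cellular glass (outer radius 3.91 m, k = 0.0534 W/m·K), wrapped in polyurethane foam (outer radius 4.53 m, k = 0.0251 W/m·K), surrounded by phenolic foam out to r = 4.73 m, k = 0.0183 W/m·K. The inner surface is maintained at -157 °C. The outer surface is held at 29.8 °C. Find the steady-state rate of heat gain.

Q = 806 W

Series thermal resistances, inner to outer:
  R_aluminium = (1/3.19 − 1/3.23)/(4πk) = 0.003882/(4π·201) = 1.537×10^-6 K/W
  R_cellular glass = (1/3.23 − 1/3.91)/(4πk) = 0.05384/(4π·0.0534) = 0.08024 K/W
  R_polyurethane foam = (1/3.91 − 1/4.53)/(4πk) = 0.03500/(4π·0.0251) = 0.1110 K/W
  R_phenolic foam = (1/4.53 − 1/4.73)/(4πk) = 0.009334/(4π·0.0183) = 0.04059 K/W
ΣR = 1.537×10^-6 + 0.08024 + 0.1110 + 0.04059 = 0.2318 K/W
Q = ΔT/ΣR = (-157 °C − 29.8 °C)/0.2318 = -806 W
(Negative Q ⇒ heat flows inward; heat gain = 806 W.)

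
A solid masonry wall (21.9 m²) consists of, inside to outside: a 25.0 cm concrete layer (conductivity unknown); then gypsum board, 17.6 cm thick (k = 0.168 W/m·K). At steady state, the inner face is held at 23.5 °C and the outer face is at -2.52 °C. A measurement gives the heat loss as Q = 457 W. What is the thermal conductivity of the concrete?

k = 1.25 W/m·K

ΣR = ΔT/Q = |23.5 − -2.52|/457 = 0.05694 K/W
Known resistances:
  R_gypsum board = L/(kA) = 0.176/(0.168·21.9) = 0.04784 K/W
R_concrete = ΣR − ΣR_known = 0.05694 − 0.04784 = 0.009100 K/W
L/(kA) = 0.009100 ⇒ k = 0.250/(0.009100·21.9) = 1.25 W/m·K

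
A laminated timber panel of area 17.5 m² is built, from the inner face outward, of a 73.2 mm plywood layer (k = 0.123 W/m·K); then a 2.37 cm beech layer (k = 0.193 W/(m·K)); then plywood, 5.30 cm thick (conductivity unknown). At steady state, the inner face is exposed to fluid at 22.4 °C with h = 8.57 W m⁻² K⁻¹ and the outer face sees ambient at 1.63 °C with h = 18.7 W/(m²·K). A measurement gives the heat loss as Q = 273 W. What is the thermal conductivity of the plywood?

ΣR = ΔT/Q = |22.4 − 1.63|/273 = 0.07608 K/W
Known resistances:
  R_conv,in = 1/(hA) = 1/(8.57·17.5) = 0.006668 K/W
  R_plywood = L/(kA) = 0.0732/(0.123·17.5) = 0.03401 K/W
  R_beech = L/(kA) = 0.0237/(0.193·17.5) = 0.007017 K/W
  R_conv,out = 1/(hA) = 1/(18.7·17.5) = 0.003056 K/W
R_plywood = ΣR − ΣR_known = 0.07608 − 0.05075 = 0.02533 K/W
L/(kA) = 0.02533 ⇒ k = 0.0530/(0.02533·17.5) = 0.120 W/m·K

k = 0.120 W/m·K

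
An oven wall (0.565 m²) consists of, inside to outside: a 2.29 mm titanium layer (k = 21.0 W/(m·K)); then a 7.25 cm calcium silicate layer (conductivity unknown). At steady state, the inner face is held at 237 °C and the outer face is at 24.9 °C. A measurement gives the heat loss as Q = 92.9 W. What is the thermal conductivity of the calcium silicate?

k = 0.0562 W/m·K

ΣR = ΔT/Q = |237 − 24.9|/92.9 = 2.283 K/W
Known resistances:
  R_titanium = L/(kA) = 0.00229/(21.0·0.565) = 1.930×10^-4 K/W
R_calcium silicate = ΣR − ΣR_known = 2.283 − 1.930×10^-4 = 2.283 K/W
L/(kA) = 2.283 ⇒ k = 0.0725/(2.283·0.565) = 0.0562 W/m·K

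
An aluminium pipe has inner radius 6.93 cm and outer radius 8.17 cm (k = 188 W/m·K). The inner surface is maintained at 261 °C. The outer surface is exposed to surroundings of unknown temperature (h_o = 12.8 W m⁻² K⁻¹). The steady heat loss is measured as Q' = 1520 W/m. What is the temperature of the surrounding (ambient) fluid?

Series resistances:
  R'_aluminium = ln(0.0817/0.0693)/(2πk) = 0.1646/(2π·188) = 1.394×10^-4 m·K/W
  R'_conv,out = 1/(2πr h) = 1/(2π·0.0817·12.8) = 0.1522 m·K/W
ΣR = 0.1523 m·K/W
ΔT = Q'·ΣR = 1520 × 0.1523 = 231.5 K
Heat flows outward, so T_out = T_in − ΔT = 261 − 231.5 = 29.5 °C

T_out = 29.5 °C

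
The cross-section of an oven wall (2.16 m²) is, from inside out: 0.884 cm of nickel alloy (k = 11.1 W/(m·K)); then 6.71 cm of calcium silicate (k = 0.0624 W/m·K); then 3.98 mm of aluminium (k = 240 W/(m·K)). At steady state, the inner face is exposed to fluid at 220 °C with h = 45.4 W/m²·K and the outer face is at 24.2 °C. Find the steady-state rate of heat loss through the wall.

Q = 385 W

Series thermal resistances, inner to outer:
  R_conv,in = 1/(hA) = 1/(45.4·2.16) = 0.01020 K/W
  R_nickel alloy = L/(kA) = 0.00884/(11.1·2.16) = 3.687×10^-4 K/W
  R_calcium silicate = L/(kA) = 0.0671/(0.0624·2.16) = 0.4978 K/W
  R_aluminium = L/(kA) = 0.00398/(240·2.16) = 7.677×10^-6 K/W
ΣR = 0.01020 + 3.687×10^-4 + 0.4978 + 7.677×10^-6 = 0.5084 K/W
Q = ΔT/ΣR = (220 °C − 24.2 °C)/0.5084 = 385 W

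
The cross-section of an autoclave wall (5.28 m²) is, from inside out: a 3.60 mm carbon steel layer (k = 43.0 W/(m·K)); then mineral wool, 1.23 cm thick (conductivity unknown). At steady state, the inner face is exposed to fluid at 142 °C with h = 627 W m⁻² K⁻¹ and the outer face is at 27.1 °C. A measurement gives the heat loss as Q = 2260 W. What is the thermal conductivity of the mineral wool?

k = 0.0461 W/m·K

ΣR = ΔT/Q = |142 − 27.1|/2260 = 0.05084 K/W
Known resistances:
  R_conv,in = 1/(hA) = 1/(627·5.28) = 3.021×10^-4 K/W
  R_carbon steel = L/(kA) = 0.00360/(43.0·5.28) = 1.586×10^-5 K/W
R_mineral wool = ΣR − ΣR_known = 0.05084 − 3.180×10^-4 = 0.05052 K/W
L/(kA) = 0.05052 ⇒ k = 0.0123/(0.05052·5.28) = 0.0461 W/m·K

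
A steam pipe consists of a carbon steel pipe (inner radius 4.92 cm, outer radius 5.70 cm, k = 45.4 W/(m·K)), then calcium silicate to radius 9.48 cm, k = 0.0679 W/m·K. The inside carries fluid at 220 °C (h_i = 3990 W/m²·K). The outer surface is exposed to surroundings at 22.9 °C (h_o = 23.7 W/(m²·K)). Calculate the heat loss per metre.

Q' = 156 W/m

Series thermal resistances, inner to outer:
  R'_conv,in = 1/(2πr h) = 1/(2π·0.0492·3990) = 8.107×10^-4 m·K/W
  R'_carbon steel = ln(0.0570/0.0492)/(2πk) = 0.1472/(2π·45.4) = 5.159×10^-4 m·K/W
  R'_calcium silicate = ln(0.0948/0.0570)/(2πk) = 0.5087/(2π·0.0679) = 1.192 m·K/W
  R'_conv,out = 1/(2πr h) = 1/(2π·0.0948·23.7) = 0.07084 m·K/W
ΣR = 8.107×10^-4 + 5.159×10^-4 + 1.192 + 0.07084 = 1.264 m·K/W
Q' = ΔT/ΣR = (220 °C − 22.9 °C)/1.264 = 156 W/m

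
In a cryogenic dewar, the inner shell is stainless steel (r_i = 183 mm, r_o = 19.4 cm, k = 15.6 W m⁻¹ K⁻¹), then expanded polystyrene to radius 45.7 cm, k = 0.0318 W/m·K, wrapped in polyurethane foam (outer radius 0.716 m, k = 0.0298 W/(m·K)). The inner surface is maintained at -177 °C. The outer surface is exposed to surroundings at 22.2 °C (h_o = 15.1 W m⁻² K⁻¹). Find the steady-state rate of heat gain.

Treat each layer as a resistance in series:
  R_stainless steel = (1/0.183 − 1/0.194)/(4πk) = 0.3098/(4π·15.6) = 0.001581 K/W
  R_expanded polystyrene = (1/0.194 − 1/0.457)/(4πk) = 2.966/(4π·0.0318) = 7.423 K/W
  R_polyurethane foam = (1/0.457 − 1/0.716)/(4πk) = 0.7915/(4π·0.0298) = 2.114 K/W
  R_conv,out = 1/(4πr²h) = 1/(4π·0.716²·15.1) = 0.01028 K/W
ΣR = 0.001581 + 7.423 + 2.114 + 0.01028 = 9.549 K/W
Q = ΔT/ΣR = (-177 °C − 22.2 °C)/9.549 = -20.9 W
(Negative Q ⇒ heat flows inward; heat gain = 20.9 W.)

Q = 20.9 W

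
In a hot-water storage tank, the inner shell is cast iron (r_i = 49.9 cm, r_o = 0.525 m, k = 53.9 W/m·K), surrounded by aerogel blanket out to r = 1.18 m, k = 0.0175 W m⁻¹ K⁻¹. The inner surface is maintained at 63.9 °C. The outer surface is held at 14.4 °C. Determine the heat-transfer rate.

Series thermal resistances, inner to outer:
  R_cast iron = (1/0.499 − 1/0.525)/(4πk) = 0.09925/(4π·53.9) = 1.465×10^-4 K/W
  R_aerogel blanket = (1/0.525 − 1/1.18)/(4πk) = 1.057/(4π·0.0175) = 4.808 K/W
ΣR = 1.465×10^-4 + 4.808 = 4.808 K/W
Q = ΔT/ΣR = (63.9 °C − 14.4 °C)/4.808 = 10.3 W

Q = 10.3 W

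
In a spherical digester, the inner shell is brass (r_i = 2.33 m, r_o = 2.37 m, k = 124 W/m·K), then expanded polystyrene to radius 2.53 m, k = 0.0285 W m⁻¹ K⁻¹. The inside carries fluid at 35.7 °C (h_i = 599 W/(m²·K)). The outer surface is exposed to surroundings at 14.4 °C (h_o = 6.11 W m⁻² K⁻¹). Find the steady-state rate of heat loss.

Series thermal resistances, inner to outer:
  R_conv,in = 1/(4πr²h) = 1/(4π·2.33²·599) = 2.447×10^-5 K/W
  R_brass = (1/2.33 − 1/2.37)/(4πk) = 0.007244/(4π·124) = 4.649×10^-6 K/W
  R_expanded polystyrene = (1/2.37 − 1/2.53)/(4πk) = 0.02668/(4π·0.0285) = 0.07451 K/W
  R_conv,out = 1/(4πr²h) = 1/(4π·2.53²·6.11) = 0.002035 K/W
ΣR = 2.447×10^-5 + 4.649×10^-6 + 0.07451 + 0.002035 = 0.07657 K/W
Q = ΔT/ΣR = (35.7 °C − 14.4 °C)/0.07657 = 278 W

Q = 278 W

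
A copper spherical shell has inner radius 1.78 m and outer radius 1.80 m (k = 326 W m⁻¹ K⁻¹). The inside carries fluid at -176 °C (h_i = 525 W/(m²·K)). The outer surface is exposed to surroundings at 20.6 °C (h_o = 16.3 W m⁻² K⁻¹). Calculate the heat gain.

Q = 126 kW

Treat each layer as a resistance in series:
  R_conv,in = 1/(4πr²h) = 1/(4π·1.78²·525) = 4.784×10^-5 K/W
  R_copper = (1/1.78 − 1/1.80)/(4πk) = 0.006242/(4π·326) = 1.524×10^-6 K/W
  R_conv,out = 1/(4πr²h) = 1/(4π·1.80²·16.3) = 0.001507 K/W
ΣR = 4.784×10^-5 + 1.524×10^-6 + 0.001507 = 0.001556 K/W
Q = ΔT/ΣR = (-176 °C − 20.6 °C)/0.001556 = -1.26×10^5 W
(Negative Q ⇒ heat flows inward; heat gain = 1.26×10^5 W.)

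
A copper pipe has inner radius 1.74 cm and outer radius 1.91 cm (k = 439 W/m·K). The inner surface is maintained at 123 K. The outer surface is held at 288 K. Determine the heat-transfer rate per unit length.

Q' = 2πk·ΔT/ln(r₂/r₁) = 2π × 439 × 165 / ln(0.0191/0.0174) = 4.88×10^6 W/m

Q' = 4.88×10^6 W/m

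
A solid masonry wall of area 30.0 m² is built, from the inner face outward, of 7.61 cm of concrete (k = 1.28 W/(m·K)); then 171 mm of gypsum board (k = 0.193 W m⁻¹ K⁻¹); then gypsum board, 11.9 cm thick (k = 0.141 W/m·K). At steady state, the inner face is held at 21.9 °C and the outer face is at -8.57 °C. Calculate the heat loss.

Series thermal resistances, inner to outer:
  R_concrete = L/(kA) = 0.0761/(1.28·30.0) = 0.001982 K/W
  R_gypsum board = L/(kA) = 0.171/(0.193·30.0) = 0.02953 K/W
  R_gypsum board = L/(kA) = 0.119/(0.141·30.0) = 0.02813 K/W
ΣR = 0.001982 + 0.02953 + 0.02813 = 0.05964 K/W
Q = ΔT/ΣR = (21.9 °C − -8.57 °C)/0.05964 = 511 W

Q = 511 W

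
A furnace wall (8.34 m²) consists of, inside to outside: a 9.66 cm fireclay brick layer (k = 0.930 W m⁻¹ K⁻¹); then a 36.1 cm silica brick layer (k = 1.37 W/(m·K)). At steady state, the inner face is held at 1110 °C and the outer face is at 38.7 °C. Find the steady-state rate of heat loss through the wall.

Q = 24.3 kW

Treat each layer as a resistance in series:
  R_fireclay brick = L/(kA) = 0.0966/(0.930·8.34) = 0.01245 K/W
  R_silica brick = L/(kA) = 0.361/(1.37·8.34) = 0.03160 K/W
ΣR = 0.01245 + 0.03160 = 0.04405 K/W
Q = ΔT/ΣR = (1110 °C − 38.7 °C)/0.04405 = 24300 W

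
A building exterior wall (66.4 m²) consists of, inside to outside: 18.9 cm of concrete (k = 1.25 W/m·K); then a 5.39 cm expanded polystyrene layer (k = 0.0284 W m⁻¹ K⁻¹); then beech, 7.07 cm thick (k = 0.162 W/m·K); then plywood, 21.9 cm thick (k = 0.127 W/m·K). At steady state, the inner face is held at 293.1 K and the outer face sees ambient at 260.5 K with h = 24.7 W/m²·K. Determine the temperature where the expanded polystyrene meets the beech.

Treat each layer as a resistance in series:
  R_concrete = L/(kA) = 0.189/(1.25·66.4) = 0.002277 K/W
  R_expanded polystyrene = L/(kA) = 0.0539/(0.0284·66.4) = 0.02858 K/W
  R_beech = L/(kA) = 0.0707/(0.162·66.4) = 0.006573 K/W
  R_plywood = L/(kA) = 0.219/(0.127·66.4) = 0.02597 K/W
  R_conv,out = 1/(hA) = 1/(24.7·66.4) = 6.097×10^-4 K/W
ΣR = 0.002277 + 0.02858 + 0.006573 + 0.02597 + 6.097×10^-4 = 0.06401 K/W
Q = ΔT/ΣR = (293.1 K − 260.5 K)/0.06401 = 509.3 W
From the inner boundary to the expanded polystyrene/beech interface, ΣR_partial = 0.03086 K/W.
T_interface = T_in − Q·ΣR_partial = 293.1 K − (509.3)(0.03086) = 277.38 K

T = 277.38 K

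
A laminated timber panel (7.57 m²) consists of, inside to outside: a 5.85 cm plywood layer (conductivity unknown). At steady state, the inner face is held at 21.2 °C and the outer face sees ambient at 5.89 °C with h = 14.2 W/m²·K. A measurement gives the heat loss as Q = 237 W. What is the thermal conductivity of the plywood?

k = 0.140 W/m·K

ΣR = ΔT/Q = |21.2 − 5.89|/237 = 0.06460 K/W
Known resistances:
  R_conv,out = 1/(hA) = 1/(14.2·7.57) = 0.009303 K/W
R_plywood = ΣR − ΣR_known = 0.06460 − 0.009303 = 0.05530 K/W
L/(kA) = 0.05530 ⇒ k = 0.0585/(0.05530·7.57) = 0.140 W/m·K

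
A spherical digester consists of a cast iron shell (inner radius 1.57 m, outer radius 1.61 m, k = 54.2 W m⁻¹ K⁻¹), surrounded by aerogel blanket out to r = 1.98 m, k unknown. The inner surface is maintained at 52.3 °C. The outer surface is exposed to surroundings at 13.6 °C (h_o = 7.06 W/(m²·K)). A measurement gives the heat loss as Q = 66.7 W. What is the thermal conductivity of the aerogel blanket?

ΣR = ΔT/Q = |52.3 − 13.6|/66.7 = 0.5802 K/W
Known resistances:
  R_cast iron = (1/1.57 − 1/1.61)/(4πk) = 0.01582/(4π·54.2) = 2.323×10^-5 K/W
  R_conv,out = 1/(4πr²h) = 1/(4π·1.98²·7.06) = 0.002875 K/W
R_aerogel blanket = ΣR − ΣR_known = 0.5802 − 0.002898 = 0.5773 K/W
(1/r₁−1/r₂)/(4πk) = 0.5773 ⇒ k = 0.1161/(4π·0.5773) = 0.0160 W/m·K

k = 0.0160 W/m·K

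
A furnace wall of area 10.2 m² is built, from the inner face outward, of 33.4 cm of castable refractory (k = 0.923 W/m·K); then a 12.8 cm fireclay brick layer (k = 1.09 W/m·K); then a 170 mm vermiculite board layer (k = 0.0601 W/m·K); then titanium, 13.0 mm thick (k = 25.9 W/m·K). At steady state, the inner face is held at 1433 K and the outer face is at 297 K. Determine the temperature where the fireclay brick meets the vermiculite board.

Series thermal resistances, inner to outer:
  R_castable refractory = L/(kA) = 0.334/(0.923·10.2) = 0.03548 K/W
  R_fireclay brick = L/(kA) = 0.128/(1.09·10.2) = 0.01151 K/W
  R_vermiculite board = L/(kA) = 0.170/(0.0601·10.2) = 0.2773 K/W
  R_titanium = L/(kA) = 0.0130/(25.9·10.2) = 4.921×10^-5 K/W
ΣR = 0.03548 + 0.01151 + 0.2773 + 4.921×10^-5 = 0.3243 K/W
Q = ΔT/ΣR = (1433 K − 297 K)/0.3243 = 3503 W
From the inner boundary to the fireclay brick/vermiculite board interface, ΣR_partial = 0.04699 K/W.
T_interface = T_in − Q·ΣR_partial = 1433 K − (3503)(0.04699) = 1268 K

T = 1268 K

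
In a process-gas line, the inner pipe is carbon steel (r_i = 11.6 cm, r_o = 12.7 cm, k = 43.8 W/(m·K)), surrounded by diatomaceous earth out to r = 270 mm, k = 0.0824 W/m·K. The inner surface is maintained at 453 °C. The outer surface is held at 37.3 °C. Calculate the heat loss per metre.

Q' = 285 W/m

Treat each layer as a resistance in series:
  R'_carbon steel = ln(0.127/0.116)/(2πk) = 0.09060/(2π·43.8) = 3.292×10^-4 m·K/W
  R'_diatomaceous earth = ln(0.270/0.127)/(2πk) = 0.7542/(2π·0.0824) = 1.457 m·K/W
ΣR = 3.292×10^-4 + 1.457 = 1.457 m·K/W
Q' = ΔT/ΣR = (453 °C − 37.3 °C)/1.457 = 285 W/m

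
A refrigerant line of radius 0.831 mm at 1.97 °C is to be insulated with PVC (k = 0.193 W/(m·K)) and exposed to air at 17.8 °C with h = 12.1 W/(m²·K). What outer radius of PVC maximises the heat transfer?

r_cr = 1.60 cm

For a cylinder, r_cr = k_ins/h = 0.193/12.1 = 0.0160 m = 1.60 cm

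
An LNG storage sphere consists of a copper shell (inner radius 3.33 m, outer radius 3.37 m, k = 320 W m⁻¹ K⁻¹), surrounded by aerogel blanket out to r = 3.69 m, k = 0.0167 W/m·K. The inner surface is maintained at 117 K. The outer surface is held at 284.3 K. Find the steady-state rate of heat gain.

Resistance network (inner→outer):
  R_copper = (1/3.33 − 1/3.37)/(4πk) = 0.003564/(4π·320) = 8.864×10^-7 K/W
  R_aerogel blanket = (1/3.37 − 1/3.69)/(4πk) = 0.02573/(4π·0.0167) = 0.1226 K/W
ΣR = 8.864×10^-7 + 0.1226 = 0.1226 K/W
Q = ΔT/ΣR = (117 K − 284.3 K)/0.1226 = -1360 W
(Negative Q ⇒ heat flows inward; heat gain = 1360 W.)

Q = 1360 W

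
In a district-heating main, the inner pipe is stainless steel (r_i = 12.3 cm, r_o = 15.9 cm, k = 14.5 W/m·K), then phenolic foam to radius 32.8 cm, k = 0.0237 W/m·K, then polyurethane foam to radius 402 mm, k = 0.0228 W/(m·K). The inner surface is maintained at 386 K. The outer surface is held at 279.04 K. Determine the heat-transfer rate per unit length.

Q' = 17.0 W/m

Series thermal resistances, inner to outer:
  R'_stainless steel = ln(0.159/0.123)/(2πk) = 0.2567/(2π·14.5) = 0.002818 m·K/W
  R'_phenolic foam = ln(0.328/0.159)/(2πk) = 0.7241/(2π·0.0237) = 4.863 m·K/W
  R'_polyurethane foam = ln(0.402/0.328)/(2πk) = 0.2034/(2π·0.0228) = 1.420 m·K/W
ΣR = 0.002818 + 4.863 + 1.420 = 6.286 m·K/W
Q' = ΔT/ΣR = (386 K − 279.04 K)/6.286 = 17.0 W/m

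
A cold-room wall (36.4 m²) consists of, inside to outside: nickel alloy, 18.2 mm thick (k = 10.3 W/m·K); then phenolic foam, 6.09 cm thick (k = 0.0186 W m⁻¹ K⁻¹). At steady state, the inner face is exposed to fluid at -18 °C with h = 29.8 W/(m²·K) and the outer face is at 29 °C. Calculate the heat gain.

Series thermal resistances, inner to outer:
  R_conv,in = 1/(hA) = 1/(29.8·36.4) = 9.219×10^-4 K/W
  R_nickel alloy = L/(kA) = 0.0182/(10.3·36.4) = 4.854×10^-5 K/W
  R_phenolic foam = L/(kA) = 0.0609/(0.0186·36.4) = 0.08995 K/W
ΣR = 9.219×10^-4 + 4.854×10^-5 + 0.08995 = 0.09092 K/W
Q = ΔT/ΣR = (-18 °C − 29 °C)/0.09092 = -517 W
(Negative Q ⇒ heat flows inward; heat gain = 517 W.)

Q = 517 W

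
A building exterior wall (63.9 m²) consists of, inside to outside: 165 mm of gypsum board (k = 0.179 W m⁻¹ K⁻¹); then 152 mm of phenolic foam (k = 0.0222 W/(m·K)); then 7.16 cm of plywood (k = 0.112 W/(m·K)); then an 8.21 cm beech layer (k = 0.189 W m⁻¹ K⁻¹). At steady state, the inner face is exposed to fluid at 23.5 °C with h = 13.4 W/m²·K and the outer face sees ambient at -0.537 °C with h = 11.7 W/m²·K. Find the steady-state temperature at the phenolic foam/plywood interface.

Series thermal resistances, inner to outer:
  R_conv,in = 1/(hA) = 1/(13.4·63.9) = 0.001168 K/W
  R_gypsum board = L/(kA) = 0.165/(0.179·63.9) = 0.01443 K/W
  R_phenolic foam = L/(kA) = 0.152/(0.0222·63.9) = 0.1071 K/W
  R_plywood = L/(kA) = 0.0716/(0.112·63.9) = 0.01000 K/W
  R_beech = L/(kA) = 0.0821/(0.189·63.9) = 0.006798 K/W
  R_conv,out = 1/(hA) = 1/(11.7·63.9) = 0.001338 K/W
ΣR = 0.001168 + 0.01443 + 0.1071 + 0.01000 + 0.006798 + 0.001338 = 0.1408 K/W
Q = ΔT/ΣR = (23.5 °C − -0.537 °C)/0.1408 = 170.7 W
From the inner boundary to the phenolic foam/plywood interface, ΣR_partial = 0.1227 K/W.
T_interface = T_in − Q·ΣR_partial = 23.5 °C − (170.7)(0.1227) = 2.56 °C

T = 2.56 °C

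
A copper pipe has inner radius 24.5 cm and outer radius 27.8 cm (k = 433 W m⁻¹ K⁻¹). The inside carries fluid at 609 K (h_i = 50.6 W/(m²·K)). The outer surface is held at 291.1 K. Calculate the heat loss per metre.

Resistance network (inner→outer):
  R'_conv,in = 1/(2πr h) = 1/(2π·0.245·50.6) = 0.01284 m·K/W
  R'_copper = ln(0.278/0.245)/(2πk) = 0.1264/(2π·433) = 4.645×10^-5 m·K/W
ΣR = 0.01284 + 4.645×10^-5 = 0.01289 m·K/W
Q' = ΔT/ΣR = (609 K − 291.1 K)/0.01289 = 24700 W/m

Q' = 24.7 kW/m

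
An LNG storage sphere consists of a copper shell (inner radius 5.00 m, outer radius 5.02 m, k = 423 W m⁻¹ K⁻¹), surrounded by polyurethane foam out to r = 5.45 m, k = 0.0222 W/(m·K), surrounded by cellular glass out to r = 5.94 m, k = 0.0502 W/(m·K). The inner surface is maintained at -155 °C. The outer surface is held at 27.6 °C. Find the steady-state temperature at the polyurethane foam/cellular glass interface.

Treat each layer as a resistance in series:
  R_copper = (1/5.00 − 1/5.02)/(4πk) = 7.968×10^-4/(4π·423) = 1.499×10^-7 K/W
  R_polyurethane foam = (1/5.02 − 1/5.45)/(4πk) = 0.01572/(4π·0.0222) = 0.05634 K/W
  R_cellular glass = (1/5.45 − 1/5.94)/(4πk) = 0.01514/(4π·0.0502) = 0.02399 K/W
ΣR = 1.499×10^-7 + 0.05634 + 0.02399 = 0.08033 K/W
Q = ΔT/ΣR = (-155 °C − 27.6 °C)/0.08033 = -2273 W
From the inner boundary to the polyurethane foam/cellular glass interface, ΣR_partial = 0.05634 K/W.
T_interface = T_in − Q·ΣR_partial = -155 °C − (-2273)(0.05634) = -26.9 °C

T = -26.9 °C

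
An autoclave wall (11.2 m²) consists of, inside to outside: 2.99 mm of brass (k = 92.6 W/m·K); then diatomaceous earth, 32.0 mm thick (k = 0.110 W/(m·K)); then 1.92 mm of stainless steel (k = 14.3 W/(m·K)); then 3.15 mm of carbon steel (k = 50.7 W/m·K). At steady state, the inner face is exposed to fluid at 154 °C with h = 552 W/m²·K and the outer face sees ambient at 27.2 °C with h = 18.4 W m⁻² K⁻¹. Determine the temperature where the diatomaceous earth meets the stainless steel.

Series thermal resistances, inner to outer:
  R_conv,in = 1/(hA) = 1/(552·11.2) = 1.617×10^-4 K/W
  R_brass = L/(kA) = 0.00299/(92.6·11.2) = 2.883×10^-6 K/W
  R_diatomaceous earth = L/(kA) = 0.0320/(0.110·11.2) = 0.02597 K/W
  R_stainless steel = L/(kA) = 0.00192/(14.3·11.2) = 1.199×10^-5 K/W
  R_carbon steel = L/(kA) = 0.00315/(50.7·11.2) = 5.547×10^-6 K/W
  R_conv,out = 1/(hA) = 1/(18.4·11.2) = 0.004852 K/W
ΣR = 1.617×10^-4 + 2.883×10^-6 + 0.02597 + 1.199×10^-5 + 5.547×10^-6 + 0.004852 = 0.03100 K/W
Q = ΔT/ΣR = (154 °C − 27.2 °C)/0.03100 = 4090 W
From the inner boundary to the diatomaceous earth/stainless steel interface, ΣR_partial = 0.02613 K/W.
T_interface = T_in − Q·ΣR_partial = 154 °C − (4090)(0.02613) = 47.1 °C

T = 47.1 °C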